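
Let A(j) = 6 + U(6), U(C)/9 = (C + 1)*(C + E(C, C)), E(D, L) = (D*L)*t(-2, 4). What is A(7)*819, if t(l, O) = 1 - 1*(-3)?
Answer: 7744464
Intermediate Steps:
t(l, O) = 4 (t(l, O) = 1 + 3 = 4)
E(D, L) = 4*D*L (E(D, L) = (D*L)*4 = 4*D*L)
U(C) = 9*(1 + C)*(C + 4*C²) (U(C) = 9*((C + 1)*(C + 4*C*C)) = 9*((1 + C)*(C + 4*C²)) = 9*(1 + C)*(C + 4*C²))
A(j) = 9456 (A(j) = 6 + 9*6*(1 + 4*6² + 5*6) = 6 + 9*6*(1 + 4*36 + 30) = 6 + 9*6*(1 + 144 + 30) = 6 + 9*6*175 = 6 + 9450 = 9456)
A(7)*819 = 9456*819 = 7744464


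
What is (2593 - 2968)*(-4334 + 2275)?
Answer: 772125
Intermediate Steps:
(2593 - 2968)*(-4334 + 2275) = -375*(-2059) = 772125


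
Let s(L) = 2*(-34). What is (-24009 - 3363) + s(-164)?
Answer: -27440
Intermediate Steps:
s(L) = -68
(-24009 - 3363) + s(-164) = (-24009 - 3363) - 68 = -27372 - 68 = -27440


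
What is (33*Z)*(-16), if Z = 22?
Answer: -11616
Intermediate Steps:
(33*Z)*(-16) = (33*22)*(-16) = 726*(-16) = -11616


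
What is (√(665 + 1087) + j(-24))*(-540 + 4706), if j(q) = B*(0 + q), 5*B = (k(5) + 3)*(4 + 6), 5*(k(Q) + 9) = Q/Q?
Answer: 5799072/5 + 8332*√438 ≈ 1.3342e+6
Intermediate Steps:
k(Q) = -44/5 (k(Q) = -9 + (Q/Q)/5 = -9 + (⅕)*1 = -9 + ⅕ = -44/5)
B = -58/5 (B = ((-44/5 + 3)*(4 + 6))/5 = (-29/5*10)/5 = (⅕)*(-58) = -58/5 ≈ -11.600)
j(q) = -58*q/5 (j(q) = -58*(0 + q)/5 = -58*q/5)
(√(665 + 1087) + j(-24))*(-540 + 4706) = (√(665 + 1087) - 58/5*(-24))*(-540 + 4706) = (√1752 + 1392/5)*4166 = (2*√438 + 1392/5)*4166 = (1392/5 + 2*√438)*4166 = 5799072/5 + 8332*√438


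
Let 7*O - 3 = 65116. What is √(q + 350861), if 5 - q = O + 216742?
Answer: √6116243/7 ≈ 353.30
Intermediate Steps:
O = 65119/7 (O = 3/7 + (⅐)*65116 = 3/7 + 65116/7 = 65119/7 ≈ 9302.7)
q = -1582278/7 (q = 5 - (65119/7 + 216742) = 5 - 1*1582313/7 = 5 - 1582313/7 = -1582278/7 ≈ -2.2604e+5)
√(q + 350861) = √(-1582278/7 + 350861) = √(873749/7) = √6116243/7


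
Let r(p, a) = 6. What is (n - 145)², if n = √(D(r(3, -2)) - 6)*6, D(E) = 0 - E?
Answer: 20593 - 3480*I*√3 ≈ 20593.0 - 6027.5*I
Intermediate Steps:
D(E) = -E
n = 12*I*√3 (n = √(-1*6 - 6)*6 = √(-6 - 6)*6 = √(-12)*6 = (2*I*√3)*6 = 12*I*√3 ≈ 20.785*I)
(n - 145)² = (12*I*√3 - 145)² = (-145 + 12*I*√3)²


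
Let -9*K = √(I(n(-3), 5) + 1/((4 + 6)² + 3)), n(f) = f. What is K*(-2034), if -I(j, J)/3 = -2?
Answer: 226*√63757/103 ≈ 554.03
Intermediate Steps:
I(j, J) = 6 (I(j, J) = -3*(-2) = 6)
K = -√63757/927 (K = -√(6 + 1/((4 + 6)² + 3))/9 = -√(6 + 1/(10² + 3))/9 = -√(6 + 1/(100 + 3))/9 = -√(6 + 1/103)/9 = -√63757/927 ≈ -0.27239)
K*(-2034) = -√63757/927*(-2034) = 226*√63757/103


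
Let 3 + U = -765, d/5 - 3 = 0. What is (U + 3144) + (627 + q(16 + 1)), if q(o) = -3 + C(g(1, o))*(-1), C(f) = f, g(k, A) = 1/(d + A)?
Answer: 95999/32 ≈ 3000.0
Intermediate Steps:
d = 15 (d = 15 + 5*0 = 15 + 0 = 15)
U = -768 (U = -3 - 765 = -768)
g(k, A) = 1/(15 + A)
q(o) = -3 - 1/(15 + o)
(U + 3144) + (627 + q(16 + 1)) = (-768 + 3144) + (627 + (-46 - 3*(16 + 1))/(15 + (16 + 1))) = 2376 + (627 + (-46 - 3*17)/(15 + 17)) = 2376 + (627 + (-46 - 51)/32) = 2376 + (627 + (1/32)*(-97)) = 2376 + (627 - 97/32) = 2376 + 19967/32 = 95999/32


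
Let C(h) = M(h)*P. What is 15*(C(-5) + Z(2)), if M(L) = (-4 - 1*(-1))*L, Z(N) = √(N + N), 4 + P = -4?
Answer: -1770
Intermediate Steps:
P = -8 (P = -4 - 4 = -8)
Z(N) = √2*√N (Z(N) = √(2*N) = √2*√N)
M(L) = -3*L (M(L) = (-4 + 1)*L = -3*L)
C(h) = 24*h (C(h) = -3*h*(-8) = 24*h)
15*(C(-5) + Z(2)) = 15*(24*(-5) + √2*√2) = 15*(-120 + 2) = 15*(-118) = -1770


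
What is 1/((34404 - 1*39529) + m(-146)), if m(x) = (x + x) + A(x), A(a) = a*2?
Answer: -1/5709 ≈ -0.00017516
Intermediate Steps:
A(a) = 2*a
m(x) = 4*x (m(x) = (x + x) + 2*x = 2*x + 2*x = 4*x)
1/((34404 - 1*39529) + m(-146)) = 1/((34404 - 1*39529) + 4*(-146)) = 1/((34404 - 39529) - 584) = 1/(-5125 - 584) = 1/(-5709) = -1/5709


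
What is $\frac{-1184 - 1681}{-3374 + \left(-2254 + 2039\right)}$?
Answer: $\frac{2865}{3589} \approx 0.79827$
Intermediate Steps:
$\frac{-1184 - 1681}{-3374 + \left(-2254 + 2039\right)} = - \frac{2865}{-3374 - 215} = - \frac{2865}{-3589} = \left(-2865\right) \left(- \frac{1}{3589}\right) = \frac{2865}{3589}$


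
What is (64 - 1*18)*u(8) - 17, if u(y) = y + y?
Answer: 719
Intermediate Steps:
u(y) = 2*y
(64 - 1*18)*u(8) - 17 = (64 - 1*18)*(2*8) - 17 = (64 - 18)*16 - 17 = 46*16 - 17 = 736 - 17 = 719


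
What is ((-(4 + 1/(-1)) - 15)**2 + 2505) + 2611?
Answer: 5440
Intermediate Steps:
((-(4 + 1/(-1)) - 15)**2 + 2505) + 2611 = ((-(4 - 1) - 15)**2 + 2505) + 2611 = ((-1*3 - 15)**2 + 2505) + 2611 = ((-3 - 15)**2 + 2505) + 2611 = ((-18)**2 + 2505) + 2611 = (324 + 2505) + 2611 = 2829 + 2611 = 5440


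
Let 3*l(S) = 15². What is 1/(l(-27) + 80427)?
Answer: 1/80502 ≈ 1.2422e-5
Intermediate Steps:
l(S) = 75 (l(S) = (⅓)*15² = (⅓)*225 = 75)
1/(l(-27) + 80427) = 1/(75 + 80427) = 1/80502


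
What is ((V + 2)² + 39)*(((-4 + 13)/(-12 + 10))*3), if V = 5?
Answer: -1188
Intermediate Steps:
((V + 2)² + 39)*(((-4 + 13)/(-12 + 10))*3) = ((5 + 2)² + 39)*(((-4 + 13)/(-12 + 10))*3) = (7² + 39)*((9/(-2))*3) = (49 + 39)*((9*(-½))*3) = 88*(-9/2*3) = 88*(-27/2) = -1188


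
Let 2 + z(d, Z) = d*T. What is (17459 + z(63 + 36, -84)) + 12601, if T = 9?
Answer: 30949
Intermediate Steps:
z(d, Z) = -2 + 9*d (z(d, Z) = -2 + d*9 = -2 + 9*d)
(17459 + z(63 + 36, -84)) + 12601 = (17459 + (-2 + 9*(63 + 36))) + 12601 = (17459 + (-2 + 9*99)) + 12601 = (17459 + (-2 + 891)) + 12601 = (17459 + 889) + 12601 = 18348 + 12601 = 30949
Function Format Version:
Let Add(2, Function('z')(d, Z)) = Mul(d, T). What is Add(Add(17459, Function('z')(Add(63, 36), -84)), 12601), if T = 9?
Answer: 30949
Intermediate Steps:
Function('z')(d, Z) = Add(-2, Mul(9, d)) (Function('z')(d, Z) = Add(-2, Mul(d, 9)) = Add(-2, Mul(9, d)))
Add(Add(17459, Function('z')(Add(63, 36), -84)), 12601) = Add(Add(17459, Add(-2, Mul(9, Add(63, 36)))), 12601) = Add(Add(17459, Add(-2, Mul(9, 99))), 12601) = Add(Add(17459, Add(-2, 891)), 12601) = Add(Add(17459, 889), 12601) = Add(18348, 12601) = 30949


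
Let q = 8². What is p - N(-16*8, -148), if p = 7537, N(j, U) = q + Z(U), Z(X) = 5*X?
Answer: 8213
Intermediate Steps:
q = 64
N(j, U) = 64 + 5*U
p - N(-16*8, -148) = 7537 - (64 + 5*(-148)) = 7537 - (64 - 740) = 7537 - 1*(-676) = 7537 + 676 = 8213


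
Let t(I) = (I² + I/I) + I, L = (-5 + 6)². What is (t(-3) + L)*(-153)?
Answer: -1224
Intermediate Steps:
L = 1 (L = 1² = 1)
t(I) = 1 + I + I² (t(I) = (I² + 1) + I = (1 + I²) + I = 1 + I + I²)
(t(-3) + L)*(-153) = ((1 - 3 + (-3)²) + 1)*(-153) = ((1 - 3 + 9) + 1)*(-153) = (7 + 1)*(-153) = 8*(-153) = -1224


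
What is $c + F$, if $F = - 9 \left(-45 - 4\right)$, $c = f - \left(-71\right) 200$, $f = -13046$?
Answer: $1595$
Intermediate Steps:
$c = 1154$ ($c = -13046 - \left(-71\right) 200 = -13046 - -14200 = -13046 + 14200 = 1154$)
$F = 441$ ($F = \left(-9\right) \left(-49\right) = 441$)
$c + F = 1154 + 441 = 1595$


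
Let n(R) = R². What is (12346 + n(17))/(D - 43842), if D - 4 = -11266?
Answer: -1805/7872 ≈ -0.22929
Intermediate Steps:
D = -11262 (D = 4 - 11266 = -11262)
(12346 + n(17))/(D - 43842) = (12346 + 17²)/(-11262 - 43842) = (12346 + 289)/(-55104) = 12635*(-1/55104) = -1805/7872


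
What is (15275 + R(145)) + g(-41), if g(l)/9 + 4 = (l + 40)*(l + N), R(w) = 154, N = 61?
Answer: 15213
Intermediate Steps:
g(l) = -36 + 9*(40 + l)*(61 + l) (g(l) = -36 + 9*((l + 40)*(l + 61)) = -36 + 9*((40 + l)*(61 + l)) = -36 + 9*(40 + l)*(61 + l))
(15275 + R(145)) + g(-41) = (15275 + 154) + (21924 + 9*(-41)² + 909*(-41)) = 15429 + (21924 + 9*1681 - 37269) = 15429 + (21924 + 15129 - 37269) = 15429 - 216 = 15213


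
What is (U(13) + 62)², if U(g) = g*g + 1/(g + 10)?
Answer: 28238596/529 ≈ 53381.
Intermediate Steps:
U(g) = g² + 1/(10 + g)
(U(13) + 62)² = ((1 + 13³ + 10*13²)/(10 + 13) + 62)² = ((1 + 2197 + 10*169)/23 + 62)² = ((1 + 2197 + 1690)/23 + 62)² = ((1/23)*3888 + 62)² = (3888/23 + 62)² = (5314/23)² = 28238596/529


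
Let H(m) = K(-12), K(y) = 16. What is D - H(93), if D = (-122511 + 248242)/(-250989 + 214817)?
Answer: -704483/36172 ≈ -19.476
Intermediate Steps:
D = -125731/36172 (D = 125731/(-36172) = 125731*(-1/36172) = -125731/36172 ≈ -3.4759)
H(m) = 16
D - H(93) = -125731/36172 - 1*16 = -125731/36172 - 16 = -704483/36172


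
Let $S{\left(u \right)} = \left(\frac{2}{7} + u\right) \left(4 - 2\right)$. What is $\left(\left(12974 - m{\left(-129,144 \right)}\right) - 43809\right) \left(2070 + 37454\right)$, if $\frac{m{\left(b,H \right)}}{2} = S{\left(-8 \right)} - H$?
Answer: $- \frac{8442840212}{7} \approx -1.2061 \cdot 10^{9}$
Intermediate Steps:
$S{\left(u \right)} = \frac{4}{7} + 2 u$ ($S{\left(u \right)} = \left(2 \cdot \frac{1}{7} + u\right) 2 = \left(\frac{2}{7} + u\right) 2 = \frac{4}{7} + 2 u$)
$m{\left(b,H \right)} = - \frac{216}{7} - 2 H$ ($m{\left(b,H \right)} = 2 \left(\left(\frac{4}{7} + 2 \left(-8\right)\right) - H\right) = 2 \left(\left(\frac{4}{7} - 16\right) - H\right) = 2 \left(- \frac{108}{7} - H\right) = - \frac{216}{7} - 2 H$)
$\left(\left(12974 - m{\left(-129,144 \right)}\right) - 43809\right) \left(2070 + 37454\right) = \left(\left(12974 - \left(- \frac{216}{7} - 288\right)\right) - 43809\right) \left(2070 + 37454\right) = \left(\left(12974 - \left(- \frac{216}{7} - 288\right)\right) - 43809\right) 39524 = \left(\left(12974 - - \frac{2232}{7}\right) - 43809\right) 39524 = \left(\left(12974 + \frac{2232}{7}\right) - 43809\right) 39524 = \left(\frac{93050}{7} - 43809\right) 39524 = \left(- \frac{213613}{7}\right) 39524 = - \frac{8442840212}{7}$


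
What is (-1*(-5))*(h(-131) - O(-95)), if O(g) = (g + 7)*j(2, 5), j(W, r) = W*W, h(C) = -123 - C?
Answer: 1800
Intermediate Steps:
j(W, r) = W**2
O(g) = 28 + 4*g (O(g) = (g + 7)*2**2 = (7 + g)*4 = 28 + 4*g)
(-1*(-5))*(h(-131) - O(-95)) = (-1*(-5))*((-123 - 1*(-131)) - (28 + 4*(-95))) = 5*((-123 + 131) - (28 - 380)) = 5*(8 - 1*(-352)) = 5*(8 + 352) = 5*360 = 1800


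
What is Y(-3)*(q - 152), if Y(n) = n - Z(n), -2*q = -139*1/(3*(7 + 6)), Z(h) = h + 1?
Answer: 11717/78 ≈ 150.22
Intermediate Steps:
Z(h) = 1 + h
q = 139/78 (q = -(-139)/(2*((7 + 6)*3)) = -(-139)/(2*(13*3)) = -(-139)/(2*39) = -½*(-139/39) = 139/78 ≈ 1.7821)
Y(n) = -1 (Y(n) = n - (1 + n) = n + (-1 - n) = -1)
Y(-3)*(q - 152) = -(139/78 - 152) = -1*(-11717/78) = 11717/78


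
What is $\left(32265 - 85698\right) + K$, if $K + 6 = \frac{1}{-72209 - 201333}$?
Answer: $- \frac{14617810939}{273542} \approx -53439.0$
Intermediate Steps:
$K = - \frac{1641253}{273542}$ ($K = -6 + \frac{1}{-72209 - 201333} = -6 + \frac{1}{-273542} = -6 - \frac{1}{273542} = - \frac{1641253}{273542} \approx -6.0$)
$\left(32265 - 85698\right) + K = \left(32265 - 85698\right) - \frac{1641253}{273542} = -53433 - \frac{1641253}{273542} = - \frac{14617810939}{273542}$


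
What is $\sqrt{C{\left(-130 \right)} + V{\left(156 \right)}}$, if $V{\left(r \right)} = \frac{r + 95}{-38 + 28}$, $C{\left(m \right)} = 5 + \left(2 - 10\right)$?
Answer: $\frac{i \sqrt{2810}}{10} \approx 5.3009 i$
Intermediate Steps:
$C{\left(m \right)} = -3$ ($C{\left(m \right)} = 5 - 8 = -3$)
$V{\left(r \right)} = - \frac{19}{2} - \frac{r}{10}$ ($V{\left(r \right)} = \frac{95 + r}{-10} = \left(95 + r\right) \left(- \frac{1}{10}\right) = - \frac{19}{2} - \frac{r}{10}$)
$\sqrt{C{\left(-130 \right)} + V{\left(156 \right)}} = \sqrt{-3 - \frac{251}{10}} = \sqrt{- \frac{281}{10}} = \frac{i \sqrt{2810}}{10}$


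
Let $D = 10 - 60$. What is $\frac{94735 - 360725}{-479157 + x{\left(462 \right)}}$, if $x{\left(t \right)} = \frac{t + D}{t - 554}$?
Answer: $\frac{3058885}{5510357} \approx 0.55512$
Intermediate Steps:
$D = -50$ ($D = 10 - 60 = -50$)
$x{\left(t \right)} = \frac{-50 + t}{-554 + t}$ ($x{\left(t \right)} = \frac{t - 50}{t - 554} = \frac{-50 + t}{-554 + t}$)
$\frac{94735 - 360725}{-479157 + x{\left(462 \right)}} = \frac{94735 - 360725}{-479157 + \frac{-50 + 462}{-554 + 462}} = - \frac{265990}{-479157 + \frac{1}{-92} \cdot 412} = - \frac{265990}{-479157 - \frac{103}{23}} = - \frac{265990}{- \frac{11020714}{23}} = \left(-265990\right) \left(- \frac{23}{11020714}\right) = \frac{3058885}{5510357}$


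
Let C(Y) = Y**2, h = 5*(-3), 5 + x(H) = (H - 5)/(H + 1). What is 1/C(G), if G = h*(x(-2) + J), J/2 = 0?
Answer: 1/900 ≈ 0.0011111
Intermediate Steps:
J = 0 (J = 2*0 = 0)
x(H) = -5 + (-5 + H)/(1 + H) (x(H) = -5 + (H - 5)/(H + 1) = -5 + (-5 + H)/(1 + H))
h = -15
G = -30 (G = -15*(2*(-5 - 2*(-2))/(1 - 2) + 0) = -15*(2*(-5 + 4)/(-1) + 0) = -15*(2*(-1)*(-1) + 0) = -15*(2 + 0) = -15*2 = -30)
1/C(G) = 1/((-30)**2) = 1/900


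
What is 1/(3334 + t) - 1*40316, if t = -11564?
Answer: -331800681/8230 ≈ -40316.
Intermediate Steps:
1/(3334 + t) - 1*40316 = 1/(3334 - 11564) - 1*40316 = 1/(-8230) - 40316 = -1/8230 - 40316 = -331800681/8230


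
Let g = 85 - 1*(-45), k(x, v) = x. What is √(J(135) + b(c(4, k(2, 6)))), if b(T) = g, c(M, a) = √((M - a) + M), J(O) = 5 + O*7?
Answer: 6*√30 ≈ 32.863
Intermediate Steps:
J(O) = 5 + 7*O
g = 130 (g = 85 + 45 = 130)
c(M, a) = √(-a + 2*M)
b(T) = 130
√(J(135) + b(c(4, k(2, 6)))) = √((5 + 7*135) + 130) = √((5 + 945) + 130) = √(950 + 130) = √1080 = 6*√30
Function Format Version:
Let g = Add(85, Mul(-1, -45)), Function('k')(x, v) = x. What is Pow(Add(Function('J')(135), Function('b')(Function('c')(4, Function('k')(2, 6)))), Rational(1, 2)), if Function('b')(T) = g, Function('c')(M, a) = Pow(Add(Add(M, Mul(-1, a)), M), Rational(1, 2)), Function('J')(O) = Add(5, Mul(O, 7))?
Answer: Mul(6, Pow(30, Rational(1, 2))) ≈ 32.863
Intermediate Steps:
Function('J')(O) = Add(5, Mul(7, O))
g = 130 (g = Add(85, 45) = 130)
Function('c')(M, a) = Pow(Add(Mul(-1, a), Mul(2, M)), Rational(1, 2))
Function('b')(T) = 130
Pow(Add(Function('J')(135), Function('b')(Function('c')(4, Function('k')(2, 6)))), Rational(1, 2)) = Pow(Add(Add(5, Mul(7, 135)), 130), Rational(1, 2)) = Pow(Add(Add(5, 945), 130), Rational(1, 2)) = Pow(Add(950, 130), Rational(1, 2)) = Pow(1080, Rational(1, 2)) = Mul(6, Pow(30, Rational(1, 2)))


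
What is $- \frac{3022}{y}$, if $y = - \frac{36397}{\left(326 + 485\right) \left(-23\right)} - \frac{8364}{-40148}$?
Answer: $- \frac{282889663271}{202160056} \approx -1399.3$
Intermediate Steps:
$y = \frac{404320112}{187220161}$ ($y = - \frac{36397}{811 \left(-23\right)} - - \frac{2091}{10037} = - \frac{36397}{-18653} + \frac{2091}{10037} = \left(-36397\right) \left(- \frac{1}{18653}\right) + \frac{2091}{10037} = \frac{36397}{18653} + \frac{2091}{10037} = \frac{404320112}{187220161} \approx 2.1596$)
$- \frac{3022}{y} = - \frac{3022}{\frac{404320112}{187220161}} = \left(-3022\right) \frac{187220161}{404320112} = - \frac{282889663271}{202160056}$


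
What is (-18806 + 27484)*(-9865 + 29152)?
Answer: 167372586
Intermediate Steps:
(-18806 + 27484)*(-9865 + 29152) = 8678*19287 = 167372586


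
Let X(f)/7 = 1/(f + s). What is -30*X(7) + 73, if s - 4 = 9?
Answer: 125/2 ≈ 62.500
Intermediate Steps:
s = 13 (s = 4 + 9 = 13)
X(f) = 7/(13 + f) (X(f) = 7/(f + 13) = 7/(13 + f))
-30*X(7) + 73 = -210/(13 + 7) + 73 = -210/20 + 73 = -30*7/20 + 73 = -21/2 + 73 = 125/2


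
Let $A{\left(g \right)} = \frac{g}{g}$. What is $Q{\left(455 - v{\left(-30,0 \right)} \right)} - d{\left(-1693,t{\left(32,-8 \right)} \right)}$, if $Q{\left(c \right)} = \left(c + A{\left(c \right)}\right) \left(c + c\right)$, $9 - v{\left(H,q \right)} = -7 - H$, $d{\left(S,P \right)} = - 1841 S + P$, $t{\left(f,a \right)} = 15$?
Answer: $-2675968$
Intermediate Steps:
$A{\left(g \right)} = 1$
$d{\left(S,P \right)} = P - 1841 S$
$v{\left(H,q \right)} = 16 + H$ ($v{\left(H,q \right)} = 9 - \left(-7 - H\right) = 9 + \left(7 + H\right) = 16 + H$)
$Q{\left(c \right)} = 2 c \left(1 + c\right)$ ($Q{\left(c \right)} = \left(c + 1\right) \left(c + c\right) = \left(1 + c\right) 2 c = 2 c \left(1 + c\right)$)
$Q{\left(455 - v{\left(-30,0 \right)} \right)} - d{\left(-1693,t{\left(32,-8 \right)} \right)} = 2 \left(455 - \left(16 - 30\right)\right) \left(1 + \left(455 - \left(16 - 30\right)\right)\right) - \left(15 - -3116813\right) = 2 \left(455 - -14\right) \left(1 + \left(455 - -14\right)\right) - \left(15 + 3116813\right) = 2 \left(455 + 14\right) \left(1 + \left(455 + 14\right)\right) - 3116828 = 2 \cdot 469 \left(1 + 469\right) - 3116828 = 2 \cdot 469 \cdot 470 - 3116828 = 440860 - 3116828 = -2675968$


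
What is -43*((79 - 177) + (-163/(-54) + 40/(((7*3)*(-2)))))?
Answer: 1559309/378 ≈ 4125.2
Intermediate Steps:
-43*((79 - 177) + (-163/(-54) + 40/(((7*3)*(-2))))) = -43*(-98 + (-163*(-1/54) + 40/((21*(-2))))) = -43*(-98 + (163/54 + 40/(-42))) = -43*(-98 + (163/54 + 40*(-1/42))) = -43*(-98 + (163/54 - 20/21)) = -43*(-98 + 781/378) = -43*(-36263/378) = 1559309/378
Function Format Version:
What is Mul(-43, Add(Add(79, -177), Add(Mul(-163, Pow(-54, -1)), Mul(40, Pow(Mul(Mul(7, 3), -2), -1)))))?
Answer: Rational(1559309, 378) ≈ 4125.2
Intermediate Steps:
Mul(-43, Add(Add(79, -177), Add(Mul(-163, Pow(-54, -1)), Mul(40, Pow(Mul(Mul(7, 3), -2), -1))))) = Mul(-43, Add(-98, Add(Mul(-163, Rational(-1, 54)), Mul(40, Pow(Mul(21, -2), -1))))) = Mul(-43, Add(-98, Add(Rational(163, 54), Mul(40, Pow(-42, -1))))) = Mul(-43, Add(-98, Add(Rational(163, 54), Mul(40, Rational(-1, 42))))) = Mul(-43, Add(-98, Add(Rational(163, 54), Rational(-20, 21)))) = Mul(-43, Add(-98, Rational(781, 378))) = Mul(-43, Rational(-36263, 378)) = Rational(1559309, 378)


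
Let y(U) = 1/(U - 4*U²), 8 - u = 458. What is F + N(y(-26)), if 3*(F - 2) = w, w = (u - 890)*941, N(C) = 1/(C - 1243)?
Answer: -4278842095384/10180173 ≈ -4.2031e+5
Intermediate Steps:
u = -450 (u = 8 - 1*458 = 8 - 458 = -450)
N(C) = 1/(-1243 + C)
w = -1260940 (w = (-450 - 890)*941 = -1340*941 = -1260940)
F = -1260934/3 (F = 2 + (⅓)*(-1260940) = 2 - 1260940/3 = -1260934/3 ≈ -4.2031e+5)
F + N(y(-26)) = -1260934/3 + 1/(-1243 - 1/(-26*(-1 + 4*(-26)))) = -1260934/3 + 1/(-1243 - 1*(-1/26)/(-1 - 104)) = -1260934/3 + 1/(-1243 - 1*(-1/26)/(-105)) = -1260934/3 + 1/(-1243 - 1*(-1/26)*(-1/105)) = -1260934/3 + 1/(-1243 - 1/2730) = -1260934/3 + 1/(-3393391/2730) = -1260934/3 - 2730/3393391 = -4278842095384/10180173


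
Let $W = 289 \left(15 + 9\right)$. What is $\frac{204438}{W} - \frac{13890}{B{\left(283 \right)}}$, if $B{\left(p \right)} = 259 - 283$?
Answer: $\frac{175777}{289} \approx 608.22$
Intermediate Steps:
$B{\left(p \right)} = -24$ ($B{\left(p \right)} = 259 - 283 = -24$)
$W = 6936$ ($W = 289 \cdot 24 = 6936$)
$\frac{204438}{W} - \frac{13890}{B{\left(283 \right)}} = \frac{204438}{6936} - \frac{13890}{-24} = 204438 \cdot \frac{1}{6936} - - \frac{2315}{4} = \frac{34073}{1156} + \frac{2315}{4} = \frac{175777}{289}$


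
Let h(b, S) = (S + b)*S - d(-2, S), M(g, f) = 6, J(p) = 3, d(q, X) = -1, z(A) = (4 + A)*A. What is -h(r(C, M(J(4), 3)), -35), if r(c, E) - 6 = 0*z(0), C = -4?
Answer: -1016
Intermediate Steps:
z(A) = A*(4 + A)
r(c, E) = 6 (r(c, E) = 6 + 0*(0*(4 + 0)) = 6 + 0*(0*4) = 6 + 0*0 = 6 + 0 = 6)
h(b, S) = 1 + S*(S + b) (h(b, S) = (S + b)*S - 1*(-1) = S*(S + b) + 1 = 1 + S*(S + b))
-h(r(C, M(J(4), 3)), -35) = -(1 + (-35)² - 35*6) = -(1 + 1225 - 210) = -1*1016 = -1016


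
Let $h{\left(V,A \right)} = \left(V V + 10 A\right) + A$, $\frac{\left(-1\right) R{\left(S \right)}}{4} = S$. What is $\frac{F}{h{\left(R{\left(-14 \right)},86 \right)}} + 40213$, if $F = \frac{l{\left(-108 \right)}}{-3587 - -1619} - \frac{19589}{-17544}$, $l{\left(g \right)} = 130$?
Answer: $\frac{19678894707883}{489366488} \approx 40213.0$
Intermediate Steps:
$R{\left(S \right)} = - 4 S$
$h{\left(V,A \right)} = V^{2} + 11 A$ ($h{\left(V,A \right)} = \left(V^{2} + 10 A\right) + A = V^{2} + 11 A$)
$F = \frac{125939}{119884}$ ($F = \frac{130}{-3587 - -1619} - \frac{19589}{-17544} = \frac{130}{-3587 + 1619} - - \frac{19589}{17544} = \frac{130}{-1968} + \frac{19589}{17544} = 130 \left(- \frac{1}{1968}\right) + \frac{19589}{17544} = - \frac{65}{984} + \frac{19589}{17544} = \frac{125939}{119884} \approx 1.0505$)
$\frac{F}{h{\left(R{\left(-14 \right)},86 \right)}} + 40213 = \frac{125939}{119884 \left(\left(\left(-4\right) \left(-14\right)\right)^{2} + 11 \cdot 86\right)} + 40213 = \frac{125939}{119884 \left(56^{2} + 946\right)} + 40213 = \frac{125939}{119884 \left(3136 + 946\right)} + 40213 = \frac{125939}{119884 \cdot 4082} + 40213 = \frac{125939}{119884} \cdot \frac{1}{4082} + 40213 = \frac{125939}{489366488} + 40213 = \frac{19678894707883}{489366488}$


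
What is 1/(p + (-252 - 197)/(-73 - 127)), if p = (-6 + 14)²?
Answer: 200/13249 ≈ 0.015095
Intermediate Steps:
p = 64 (p = 8² = 64)
1/(p + (-252 - 197)/(-73 - 127)) = 1/(64 + (-252 - 197)/(-73 - 127)) = 1/(64 - 449/(-200)) = 1/(64 - 449*(-1/200)) = 1/(64 + 449/200) = 1/(13249/200) = 200/13249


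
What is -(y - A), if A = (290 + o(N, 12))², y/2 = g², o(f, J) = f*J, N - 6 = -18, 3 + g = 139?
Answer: -15676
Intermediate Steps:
g = 136 (g = -3 + 139 = 136)
N = -12 (N = 6 - 18 = -12)
o(f, J) = J*f
y = 36992 (y = 2*136² = 2*18496 = 36992)
A = 21316 (A = (290 + 12*(-12))² = (290 - 144)² = 146² = 21316)
-(y - A) = -(36992 - 1*21316) = -(36992 - 21316) = -1*15676 = -15676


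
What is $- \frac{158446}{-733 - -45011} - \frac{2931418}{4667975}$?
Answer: $- \frac{33439203579}{7949561425} \approx -4.2064$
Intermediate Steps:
$- \frac{158446}{-733 - -45011} - \frac{2931418}{4667975} = - \frac{158446}{-733 + 45011} - \frac{2931418}{4667975} = - \frac{158446}{44278} - \frac{2931418}{4667975} = \left(-158446\right) \frac{1}{44278} - \frac{2931418}{4667975} = - \frac{79223}{22139} - \frac{2931418}{4667975} = - \frac{33439203579}{7949561425}$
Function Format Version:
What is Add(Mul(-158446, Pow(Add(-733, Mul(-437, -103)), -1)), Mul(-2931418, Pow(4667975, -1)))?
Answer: Rational(-33439203579, 7949561425) ≈ -4.2064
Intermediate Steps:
Add(Mul(-158446, Pow(Add(-733, Mul(-437, -103)), -1)), Mul(-2931418, Pow(4667975, -1))) = Add(Mul(-158446, Pow(Add(-733, 45011), -1)), Mul(-2931418, Rational(1, 4667975))) = Add(Mul(-158446, Pow(44278, -1)), Rational(-2931418, 4667975)) = Add(Mul(-158446, Rational(1, 44278)), Rational(-2931418, 4667975)) = Add(Rational(-79223, 22139), Rational(-2931418, 4667975)) = Rational(-33439203579, 7949561425)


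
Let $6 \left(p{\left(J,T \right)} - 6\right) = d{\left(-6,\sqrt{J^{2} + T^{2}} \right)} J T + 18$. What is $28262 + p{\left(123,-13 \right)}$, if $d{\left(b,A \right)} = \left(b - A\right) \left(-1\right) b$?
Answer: $37865 + 1599 \sqrt{15298} \approx 2.3564 \cdot 10^{5}$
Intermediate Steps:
$d{\left(b,A \right)} = b \left(A - b\right)$ ($d{\left(b,A \right)} = \left(A - b\right) b = b \left(A - b\right)$)
$p{\left(J,T \right)} = 9 + \frac{J T \left(-36 - 6 \sqrt{J^{2} + T^{2}}\right)}{6}$ ($p{\left(J,T \right)} = 6 + \frac{- 6 \left(\sqrt{J^{2} + T^{2}} - -6\right) J T + 18}{6} = 6 + \frac{- 6 \left(\sqrt{J^{2} + T^{2}} + 6\right) J T + 18}{6} = 6 + \frac{- 6 \left(6 + \sqrt{J^{2} + T^{2}}\right) J T + 18}{6} = 6 + \frac{\left(-36 - 6 \sqrt{J^{2} + T^{2}}\right) J T + 18}{6} = 6 + \frac{J \left(-36 - 6 \sqrt{J^{2} + T^{2}}\right) T + 18}{6} = 6 + \frac{J T \left(-36 - 6 \sqrt{J^{2} + T^{2}}\right) + 18}{6} = 6 + \frac{18 + J T \left(-36 - 6 \sqrt{J^{2} + T^{2}}\right)}{6} = 6 + \left(3 + \frac{J T \left(-36 - 6 \sqrt{J^{2} + T^{2}}\right)}{6}\right) = 9 + \frac{J T \left(-36 - 6 \sqrt{J^{2} + T^{2}}\right)}{6}$)
$28262 + p{\left(123,-13 \right)} = 28262 - \left(-9 + 123 \left(-13\right) \left(6 + \sqrt{123^{2} + \left(-13\right)^{2}}\right)\right) = 28262 - \left(-9 + 123 \left(-13\right) \left(6 + \sqrt{15129 + 169}\right)\right) = 28262 - \left(-9 + 123 \left(-13\right) \left(6 + \sqrt{15298}\right)\right) = 28262 + \left(9 + \left(9594 + 1599 \sqrt{15298}\right)\right) = 28262 + \left(9603 + 1599 \sqrt{15298}\right) = 37865 + 1599 \sqrt{15298}$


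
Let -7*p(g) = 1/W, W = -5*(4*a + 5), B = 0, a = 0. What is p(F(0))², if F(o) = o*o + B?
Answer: 1/30625 ≈ 3.2653e-5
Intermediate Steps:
W = -25 (W = -5*(4*0 + 5) = -5*(0 + 5) = -5*5 = -25)
F(o) = o² (F(o) = o*o + 0 = o² + 0 = o²)
p(g) = 1/175 (p(g) = -⅐/(-25) = -⅐*(-1/25) = 1/175)
p(F(0))² = (1/175)² = 1/30625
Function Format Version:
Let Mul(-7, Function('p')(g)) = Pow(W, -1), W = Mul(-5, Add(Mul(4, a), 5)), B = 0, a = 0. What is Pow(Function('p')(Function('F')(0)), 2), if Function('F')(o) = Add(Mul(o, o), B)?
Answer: Rational(1, 30625) ≈ 3.2653e-5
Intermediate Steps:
W = -25 (W = Mul(-5, Add(Mul(4, 0), 5)) = Mul(-5, Add(0, 5)) = Mul(-5, 5) = -25)
Function('F')(o) = Pow(o, 2) (Function('F')(o) = Add(Mul(o, o), 0) = Add(Pow(o, 2), 0) = Pow(o, 2))
Function('p')(g) = Rational(1, 175) (Function('p')(g) = Mul(Rational(-1, 7), Pow(-25, -1)) = Mul(Rational(-1, 7), Rational(-1, 25)) = Rational(1, 175))
Pow(Function('p')(Function('F')(0)), 2) = Pow(Rational(1, 175), 2) = Rational(1, 30625)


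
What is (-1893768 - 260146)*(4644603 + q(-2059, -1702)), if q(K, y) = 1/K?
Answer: -20598391300272464/2059 ≈ -1.0004e+13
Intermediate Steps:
(-1893768 - 260146)*(4644603 + q(-2059, -1702)) = (-1893768 - 260146)*(4644603 + 1/(-2059)) = -2153914*(4644603 - 1/2059) = -2153914*9563237576/2059 = -20598391300272464/2059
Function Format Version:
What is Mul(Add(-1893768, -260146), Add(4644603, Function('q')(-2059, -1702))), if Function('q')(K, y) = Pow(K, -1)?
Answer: Rational(-20598391300272464, 2059) ≈ -1.0004e+13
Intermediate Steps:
Mul(Add(-1893768, -260146), Add(4644603, Function('q')(-2059, -1702))) = Mul(Add(-1893768, -260146), Add(4644603, Pow(-2059, -1))) = Mul(-2153914, Add(4644603, Rational(-1, 2059))) = Mul(-2153914, Rational(9563237576, 2059)) = Rational(-20598391300272464, 2059)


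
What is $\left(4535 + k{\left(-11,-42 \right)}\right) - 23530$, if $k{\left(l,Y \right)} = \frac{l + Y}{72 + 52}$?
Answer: $- \frac{2355433}{124} \approx -18995.0$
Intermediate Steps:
$k{\left(l,Y \right)} = \frac{Y}{124} + \frac{l}{124}$ ($k{\left(l,Y \right)} = \frac{Y + l}{124} = \left(Y + l\right) \frac{1}{124} = \frac{Y}{124} + \frac{l}{124}$)
$\left(4535 + k{\left(-11,-42 \right)}\right) - 23530 = \left(4535 + \left(\frac{1}{124} \left(-42\right) + \frac{1}{124} \left(-11\right)\right)\right) - 23530 = \left(4535 - \frac{53}{124}\right) - 23530 = \frac{562287}{124} - 23530 = - \frac{2355433}{124}$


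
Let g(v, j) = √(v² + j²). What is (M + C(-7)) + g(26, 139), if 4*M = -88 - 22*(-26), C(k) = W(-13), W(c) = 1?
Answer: 122 + √19997 ≈ 263.41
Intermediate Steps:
g(v, j) = √(j² + v²)
C(k) = 1
M = 121 (M = (-88 - 22*(-26))/4 = (-88 + 572)/4 = (¼)*484 = 121)
(M + C(-7)) + g(26, 139) = (121 + 1) + √(139² + 26²) = 122 + √(19321 + 676) = 122 + √19997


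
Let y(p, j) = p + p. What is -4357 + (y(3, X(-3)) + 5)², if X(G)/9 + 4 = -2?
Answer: -4236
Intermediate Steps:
X(G) = -54 (X(G) = -36 + 9*(-2) = -36 - 18 = -54)
y(p, j) = 2*p
-4357 + (y(3, X(-3)) + 5)² = -4357 + (2*3 + 5)² = -4357 + (6 + 5)² = -4357 + 11² = -4357 + 121 = -4236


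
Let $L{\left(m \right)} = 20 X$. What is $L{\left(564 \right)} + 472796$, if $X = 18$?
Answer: $473156$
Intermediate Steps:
$L{\left(m \right)} = 360$ ($L{\left(m \right)} = 20 \cdot 18 = 360$)
$L{\left(564 \right)} + 472796 = 360 + 472796 = 473156$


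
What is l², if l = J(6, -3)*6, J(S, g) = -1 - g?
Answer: 144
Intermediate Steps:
l = 12 (l = (-1 - 1*(-3))*6 = (-1 + 3)*6 = 2*6 = 12)
l² = 12² = 144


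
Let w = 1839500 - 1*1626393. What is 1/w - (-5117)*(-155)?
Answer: -169022620444/213107 ≈ -7.9314e+5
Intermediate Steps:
w = 213107 (w = 1839500 - 1626393 = 213107)
1/w - (-5117)*(-155) = 1/213107 - (-5117)*(-155) = 1/213107 - 1*793135 = 1/213107 - 793135 = -169022620444/213107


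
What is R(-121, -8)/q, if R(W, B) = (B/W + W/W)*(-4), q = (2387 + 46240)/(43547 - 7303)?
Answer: -6233968/1961289 ≈ -3.1785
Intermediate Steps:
q = 48627/36244 ≈ 1.3417
R(W, B) = -4 - 4*B/W (R(W, B) = (B/W + 1)*(-4) = (1 + B/W)*(-4) = -4 - 4*B/W)
R(-121, -8)/q = (-4 - 4*(-8)/(-121))/(48627/36244) = (-4 - 4*(-8)*(-1/121))*(36244/48627) = (-4 - 32/121)*(36244/48627) = -516/121*36244/48627 = -6233968/1961289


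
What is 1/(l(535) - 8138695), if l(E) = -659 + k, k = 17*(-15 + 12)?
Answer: -1/8139405 ≈ -1.2286e-7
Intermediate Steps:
k = -51 (k = 17*(-3) = -51)
l(E) = -710 (l(E) = -659 - 51 = -710)
1/(l(535) - 8138695) = 1/(-710 - 8138695) = 1/(-8139405) = -1/8139405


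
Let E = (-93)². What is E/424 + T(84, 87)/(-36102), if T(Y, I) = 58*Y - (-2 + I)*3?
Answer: 51714765/2551208 ≈ 20.271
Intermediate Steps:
E = 8649
T(Y, I) = 6 - 3*I + 58*Y (T(Y, I) = 58*Y - (-6 + 3*I) = 58*Y + (6 - 3*I) = 6 - 3*I + 58*Y)
E/424 + T(84, 87)/(-36102) = 8649/424 + (6 - 3*87 + 58*84)/(-36102) = 8649*(1/424) + (6 - 261 + 4872)*(-1/36102) = 8649/424 + 4617*(-1/36102) = 8649/424 - 1539/12034 = 51714765/2551208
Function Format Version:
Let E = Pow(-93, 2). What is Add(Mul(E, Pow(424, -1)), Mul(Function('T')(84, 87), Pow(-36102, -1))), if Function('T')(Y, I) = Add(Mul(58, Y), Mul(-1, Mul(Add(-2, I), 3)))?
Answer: Rational(51714765, 2551208) ≈ 20.271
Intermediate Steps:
E = 8649
Function('T')(Y, I) = Add(6, Mul(-3, I), Mul(58, Y)) (Function('T')(Y, I) = Add(Mul(58, Y), Mul(-1, Add(-6, Mul(3, I)))) = Add(Mul(58, Y), Add(6, Mul(-3, I))) = Add(6, Mul(-3, I), Mul(58, Y)))
Add(Mul(E, Pow(424, -1)), Mul(Function('T')(84, 87), Pow(-36102, -1))) = Add(Mul(8649, Pow(424, -1)), Mul(Add(6, Mul(-3, 87), Mul(58, 84)), Pow(-36102, -1))) = Add(Mul(8649, Rational(1, 424)), Mul(Add(6, -261, 4872), Rational(-1, 36102))) = Add(Rational(8649, 424), Mul(4617, Rational(-1, 36102))) = Add(Rational(8649, 424), Rational(-1539, 12034)) = Rational(51714765, 2551208)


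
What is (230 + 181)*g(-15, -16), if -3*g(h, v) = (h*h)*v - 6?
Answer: 494022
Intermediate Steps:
g(h, v) = 2 - v*h**2/3 (g(h, v) = -((h*h)*v - 6)/3 = -(h**2*v - 6)/3 = -(v*h**2 - 6)/3 = -(-6 + v*h**2)/3 = 2 - v*h**2/3)
(230 + 181)*g(-15, -16) = (230 + 181)*(2 - 1/3*(-16)*(-15)**2) = 411*(2 - 1/3*(-16)*225) = 411*(2 + 1200) = 411*1202 = 494022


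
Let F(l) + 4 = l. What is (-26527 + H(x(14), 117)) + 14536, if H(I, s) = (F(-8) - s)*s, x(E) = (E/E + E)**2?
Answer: -27084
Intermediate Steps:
F(l) = -4 + l
x(E) = (1 + E)**2
H(I, s) = s*(-12 - s) (H(I, s) = ((-4 - 8) - s)*s = (-12 - s)*s = s*(-12 - s))
(-26527 + H(x(14), 117)) + 14536 = (-26527 - 1*117*(12 + 117)) + 14536 = (-26527 - 1*117*129) + 14536 = (-26527 - 15093) + 14536 = -41620 + 14536 = -27084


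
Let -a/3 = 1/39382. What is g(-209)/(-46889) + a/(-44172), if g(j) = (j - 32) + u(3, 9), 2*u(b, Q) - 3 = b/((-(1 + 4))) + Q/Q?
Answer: 693803404057/135945410864760 ≈ 0.0051035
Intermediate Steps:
u(b, Q) = 2 - b/10 (u(b, Q) = 3/2 + (b/((-(1 + 4))) + Q/Q)/2 = 3/2 + (b/((-1*5)) + 1)/2 = 3/2 + (b/(-5) + 1)/2 = 3/2 + (b*(-⅕) + 1)/2 = 3/2 + (-b/5 + 1)/2 = 3/2 + (1 - b/5)/2 = 3/2 + (½ - b/10) = 2 - b/10)
g(j) = -303/10 + j (g(j) = (j - 32) + (2 - ⅒*3) = (-32 + j) + (2 - 3/10) = (-32 + j) + 17/10 = -303/10 + j)
a = -3/39382 ≈ -7.6177e-5
g(-209)/(-46889) + a/(-44172) = (-303/10 - 209)/(-46889) - 3/39382/(-44172) = -2393/10*(-1/46889) - 3/39382*(-1/44172) = 2393/468890 + 1/579860568 = 693803404057/135945410864760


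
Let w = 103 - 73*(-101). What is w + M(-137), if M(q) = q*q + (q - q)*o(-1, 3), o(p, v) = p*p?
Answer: 26245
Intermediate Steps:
o(p, v) = p**2
M(q) = q**2 (M(q) = q*q + (q - q)*(-1)**2 = q**2 + 0*1 = q**2 + 0 = q**2)
w = 7476 (w = 103 + 7373 = 7476)
w + M(-137) = 7476 + (-137)**2 = 7476 + 18769 = 26245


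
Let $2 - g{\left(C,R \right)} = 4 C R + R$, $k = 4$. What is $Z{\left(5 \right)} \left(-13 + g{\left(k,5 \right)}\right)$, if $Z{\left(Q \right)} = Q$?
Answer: $-480$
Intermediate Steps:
$g{\left(C,R \right)} = 2 - R - 4 C R$ ($g{\left(C,R \right)} = 2 - \left(4 C R + R\right) = 2 - \left(R + 4 C R\right) = 2 - R - 4 C R$)
$Z{\left(5 \right)} \left(-13 + g{\left(k,5 \right)}\right) = 5 \left(-13 - \left(3 + 80\right)\right) = 5 \left(-13 - 83\right) = 5 \left(-96\right) = -480$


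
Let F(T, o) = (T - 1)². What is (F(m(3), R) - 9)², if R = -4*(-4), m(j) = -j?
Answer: 49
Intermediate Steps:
R = 16
F(T, o) = (-1 + T)²
(F(m(3), R) - 9)² = ((-1 - 1*3)² - 9)² = ((-1 - 3)² - 9)² = ((-4)² - 9)² = (16 - 9)² = 7² = 49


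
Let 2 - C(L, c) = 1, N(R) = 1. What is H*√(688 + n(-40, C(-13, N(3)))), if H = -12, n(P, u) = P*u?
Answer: -216*√2 ≈ -305.47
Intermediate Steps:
C(L, c) = 1 (C(L, c) = 2 - 1*1 = 2 - 1 = 1)
H*√(688 + n(-40, C(-13, N(3)))) = -12*√(688 - 40*1) = -12*√(688 - 40) = -216*√2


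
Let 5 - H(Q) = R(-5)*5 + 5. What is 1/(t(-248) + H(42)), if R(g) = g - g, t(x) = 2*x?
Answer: -1/496 ≈ -0.0020161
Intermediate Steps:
R(g) = 0
H(Q) = 0 (H(Q) = 5 - (0*5 + 5) = 5 - (0 + 5) = 5 - 1*5 = 5 - 5 = 0)
1/(t(-248) + H(42)) = 1/(2*(-248) + 0) = 1/(-496 + 0) = 1/(-496) = -1/496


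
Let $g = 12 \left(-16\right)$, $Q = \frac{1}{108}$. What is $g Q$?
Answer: $- \frac{16}{9} \approx -1.7778$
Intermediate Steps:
$Q = \frac{1}{108} \approx 0.0092593$
$g = -192$
$g Q = \left(-192\right) \frac{1}{108} = - \frac{16}{9}$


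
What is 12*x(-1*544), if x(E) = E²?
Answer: 3551232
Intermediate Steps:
12*x(-1*544) = 12*(-1*544)² = 12*(-544)² = 12*295936 = 3551232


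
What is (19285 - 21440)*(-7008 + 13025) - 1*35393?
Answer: -13002028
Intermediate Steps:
(19285 - 21440)*(-7008 + 13025) - 1*35393 = -2155*6017 - 35393 = -12966635 - 35393 = -13002028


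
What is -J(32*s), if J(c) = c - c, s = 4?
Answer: 0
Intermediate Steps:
J(c) = 0
-J(32*s) = -1*0 = 0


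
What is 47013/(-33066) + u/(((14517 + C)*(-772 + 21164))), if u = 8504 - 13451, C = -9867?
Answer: -247670437439/174189483600 ≈ -1.4218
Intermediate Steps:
u = -4947
47013/(-33066) + u/(((14517 + C)*(-772 + 21164))) = 47013/(-33066) - 4947*1/((-772 + 21164)*(14517 - 9867)) = 47013*(-1/33066) - 4947/(4650*20392) = -15671/11022 - 4947/94822800 = -15671/11022 - 4947*1/94822800 = -15671/11022 - 1649/31607600 = -247670437439/174189483600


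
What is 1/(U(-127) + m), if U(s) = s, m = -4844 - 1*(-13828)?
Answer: 1/8857 ≈ 0.00011291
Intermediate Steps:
m = 8984 (m = -4844 + 13828 = 8984)
1/(U(-127) + m) = 1/(-127 + 8984) = 1/8857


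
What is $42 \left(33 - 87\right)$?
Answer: $-2268$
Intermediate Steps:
$42 \left(33 - 87\right) = 42 \left(-54\right) = -2268$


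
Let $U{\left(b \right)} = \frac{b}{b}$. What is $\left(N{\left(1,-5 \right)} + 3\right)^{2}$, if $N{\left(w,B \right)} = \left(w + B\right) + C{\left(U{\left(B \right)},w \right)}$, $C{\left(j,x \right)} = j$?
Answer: $0$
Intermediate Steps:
$U{\left(b \right)} = 1$
$N{\left(w,B \right)} = 1 + B + w$ ($N{\left(w,B \right)} = \left(w + B\right) + 1 = \left(B + w\right) + 1 = 1 + B + w$)
$\left(N{\left(1,-5 \right)} + 3\right)^{2} = \left(\left(1 - 5 + 1\right) + 3\right)^{2} = \left(-3 + 3\right)^{2} = 0^{2} = 0$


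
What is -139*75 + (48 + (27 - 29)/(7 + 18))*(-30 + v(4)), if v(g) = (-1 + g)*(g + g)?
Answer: -267813/25 ≈ -10713.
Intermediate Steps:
v(g) = 2*g*(-1 + g) (v(g) = (-1 + g)*(2*g) = 2*g*(-1 + g))
-139*75 + (48 + (27 - 29)/(7 + 18))*(-30 + v(4)) = -139*75 + (48 + (27 - 29)/(7 + 18))*(-30 + 2*4*(-1 + 4)) = -10425 + (48 - 2/25)*(-30 + 2*4*3) = -10425 + (48 - 2*1/25)*(-30 + 24) = -10425 + (48 - 2/25)*(-6) = -10425 + (1198/25)*(-6) = -10425 - 7188/25 = -267813/25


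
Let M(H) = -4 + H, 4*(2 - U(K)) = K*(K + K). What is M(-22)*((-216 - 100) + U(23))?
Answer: 15041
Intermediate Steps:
U(K) = 2 - K²/2 (U(K) = 2 - K*(K + K)/4 = 2 - K*2*K/4 = 2 - K²/2)
M(-22)*((-216 - 100) + U(23)) = (-4 - 22)*((-216 - 100) + (2 - ½*23²)) = -26*(-316 + (2 - ½*529)) = -26*(-316 + (2 - 529/2)) = -26*(-316 - 525/2) = -26*(-1157/2) = 15041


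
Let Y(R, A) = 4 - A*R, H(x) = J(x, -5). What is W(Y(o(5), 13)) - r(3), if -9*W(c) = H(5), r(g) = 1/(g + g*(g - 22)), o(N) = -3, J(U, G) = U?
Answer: -29/54 ≈ -0.53704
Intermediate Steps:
H(x) = x
Y(R, A) = 4 - A*R
r(g) = 1/(g + g*(-22 + g))
W(c) = -5/9 (W(c) = -⅑*5 = -5/9)
W(Y(o(5), 13)) - r(3) = -5/9 - 1/(3*(-21 + 3)) = -5/9 - 1/(3*(-18)) = -5/9 - (-1)/(3*18) = -5/9 - 1*(-1/54) = -5/9 + 1/54 = -29/54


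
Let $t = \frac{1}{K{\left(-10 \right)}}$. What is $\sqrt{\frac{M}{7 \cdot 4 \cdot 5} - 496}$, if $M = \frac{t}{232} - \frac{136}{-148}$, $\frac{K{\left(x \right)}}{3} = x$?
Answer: $\frac{i \sqrt{402934028855001}}{901320} \approx 22.271 i$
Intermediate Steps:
$K{\left(x \right)} = 3 x$
$t = - \frac{1}{30}$ ($t = \frac{1}{3 \left(-10\right)} = \frac{1}{-30} = - \frac{1}{30} \approx -0.033333$)
$M = \frac{236603}{257520}$ ($M = - \frac{1}{30 \cdot 232} - \frac{136}{-148} = \left(- \frac{1}{30}\right) \frac{1}{232} - - \frac{34}{37} = - \frac{1}{6960} + \frac{34}{37} = \frac{236603}{257520} \approx 0.91878$)
$\sqrt{\frac{M}{7 \cdot 4 \cdot 5} - 496} = \sqrt{\frac{236603}{257520 \cdot 7 \cdot 4 \cdot 5} - 496} = \sqrt{\frac{236603}{257520 \cdot 28 \cdot 5} - 496} = \sqrt{\frac{236603}{257520 \cdot 140} - 496} = \sqrt{\frac{236603}{257520} \cdot \frac{1}{140} - 496} = \sqrt{\frac{236603}{36052800} - 496} = \sqrt{- \frac{17881952197}{36052800}} = \frac{i \sqrt{402934028855001}}{901320}$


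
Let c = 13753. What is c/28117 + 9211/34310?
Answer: 730851117/964694270 ≈ 0.75760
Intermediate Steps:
c/28117 + 9211/34310 = 13753/28117 + 9211/34310 = 730851117/964694270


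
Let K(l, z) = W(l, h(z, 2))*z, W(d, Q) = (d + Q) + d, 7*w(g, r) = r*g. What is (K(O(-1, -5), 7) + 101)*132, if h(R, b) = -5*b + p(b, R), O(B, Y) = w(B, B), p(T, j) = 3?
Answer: 7128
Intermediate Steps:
w(g, r) = g*r/7 (w(g, r) = (r*g)/7 = (g*r)/7 = g*r/7)
O(B, Y) = B²/7 (O(B, Y) = B*B/7 = B²/7)
h(R, b) = 3 - 5*b (h(R, b) = -5*b + 3 = 3 - 5*b)
W(d, Q) = Q + 2*d (W(d, Q) = (Q + d) + d = Q + 2*d)
K(l, z) = z*(-7 + 2*l) (K(l, z) = ((3 - 5*2) + 2*l)*z = ((3 - 10) + 2*l)*z = (-7 + 2*l)*z = z*(-7 + 2*l))
(K(O(-1, -5), 7) + 101)*132 = (7*(-7 + 2*((⅐)*(-1)²)) + 101)*132 = (7*(-7 + 2*((⅐)*1)) + 101)*132 = (7*(-7 + 2*(⅐)) + 101)*132 = (7*(-7 + 2/7) + 101)*132 = (7*(-47/7) + 101)*132 = (-47 + 101)*132 = 54*132 = 7128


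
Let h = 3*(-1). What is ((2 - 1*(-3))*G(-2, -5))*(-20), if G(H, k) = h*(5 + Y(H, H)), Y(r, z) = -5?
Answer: 0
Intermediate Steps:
h = -3
G(H, k) = 0 (G(H, k) = -3*(5 - 5) = -3*0 = 0)
((2 - 1*(-3))*G(-2, -5))*(-20) = ((2 - 1*(-3))*0)*(-20) = ((2 + 3)*0)*(-20) = (5*0)*(-20) = 0*(-20) = 0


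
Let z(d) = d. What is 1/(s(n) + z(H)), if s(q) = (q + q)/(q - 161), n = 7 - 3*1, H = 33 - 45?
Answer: -157/1892 ≈ -0.082981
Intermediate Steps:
H = -12
n = 4 (n = 7 - 3 = 4)
s(q) = 2*q/(-161 + q) (s(q) = (2*q)/(-161 + q) = 2*q/(-161 + q))
1/(s(n) + z(H)) = 1/(2*4/(-161 + 4) - 12) = 1/(2*4/(-157) - 12) = 1/(2*4*(-1/157) - 12) = 1/(-8/157 - 12) = 1/(-1892/157) = -157/1892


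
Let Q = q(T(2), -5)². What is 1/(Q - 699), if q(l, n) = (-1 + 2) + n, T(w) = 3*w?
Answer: -1/683 ≈ -0.0014641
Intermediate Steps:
q(l, n) = 1 + n
Q = 16 (Q = (1 - 5)² = (-4)² = 16)
1/(Q - 699) = 1/(16 - 699) = 1/(-683) = -1/683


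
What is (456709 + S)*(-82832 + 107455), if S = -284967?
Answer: 4228803266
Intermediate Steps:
(456709 + S)*(-82832 + 107455) = (456709 - 284967)*(-82832 + 107455) = 171742*24623 = 4228803266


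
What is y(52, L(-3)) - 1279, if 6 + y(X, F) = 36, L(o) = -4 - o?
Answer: -1249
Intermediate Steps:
y(X, F) = 30 (y(X, F) = -6 + 36 = 30)
y(52, L(-3)) - 1279 = 30 - 1279 = -1249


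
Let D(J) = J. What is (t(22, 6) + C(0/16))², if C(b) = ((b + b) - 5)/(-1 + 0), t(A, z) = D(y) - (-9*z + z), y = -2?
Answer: 2601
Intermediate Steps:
t(A, z) = -2 + 8*z (t(A, z) = -2 - (-9*z + z) = -2 - (-8)*z = -2 + 8*z)
C(b) = 5 - 2*b (C(b) = (2*b - 5)/(-1) = (-5 + 2*b)*(-1) = 5 - 2*b)
(t(22, 6) + C(0/16))² = ((-2 + 8*6) + (5 - 0/16))² = ((-2 + 48) + (5 - 0/16))² = (46 + (5 - 2*0))² = (46 + (5 + 0))² = (46 + 5)² = 51² = 2601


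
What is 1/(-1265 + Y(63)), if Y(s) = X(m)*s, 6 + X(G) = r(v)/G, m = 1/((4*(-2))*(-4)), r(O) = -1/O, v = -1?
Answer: 1/373 ≈ 0.0026810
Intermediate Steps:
m = 1/32 (m = 1/(-8*(-4)) = 1/32 ≈ 0.031250)
X(G) = -6 + 1/G (X(G) = -6 + (-1/(-1))/G = -6 + (-1*(-1))/G = -6 + 1/G)
Y(s) = 26*s (Y(s) = (-6 + 1/(1/32))*s = (-6 + 32)*s = 26*s)
1/(-1265 + Y(63)) = 1/(-1265 + 26*63) = 1/(-1265 + 1638) = 1/373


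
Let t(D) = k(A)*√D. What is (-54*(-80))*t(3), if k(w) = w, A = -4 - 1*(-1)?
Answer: -12960*√3 ≈ -22447.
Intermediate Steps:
A = -3 (A = -4 + 1 = -3)
t(D) = -3*√D
(-54*(-80))*t(3) = (-54*(-80))*(-3*√3) = 4320*(-3*√3) = -12960*√3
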